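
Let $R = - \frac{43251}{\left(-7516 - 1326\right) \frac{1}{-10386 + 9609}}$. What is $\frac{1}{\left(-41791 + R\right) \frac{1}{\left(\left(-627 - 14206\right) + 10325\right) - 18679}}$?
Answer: $\frac{205019454}{403122049} \approx 0.50858$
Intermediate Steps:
$R = - \frac{33606027}{8842}$ ($R = - \frac{43251}{\left(-8842\right) \frac{1}{-777}} = - \frac{43251}{\left(-8842\right) \left(- \frac{1}{777}\right)} = - \frac{43251}{\frac{8842}{777}} = \left(-43251\right) \frac{777}{8842} = - \frac{33606027}{8842} \approx -3800.7$)
$\frac{1}{\left(-41791 + R\right) \frac{1}{\left(\left(-627 - 14206\right) + 10325\right) - 18679}} = \frac{1}{\left(-41791 - \frac{33606027}{8842}\right) \frac{1}{\left(\left(-627 - 14206\right) + 10325\right) - 18679}} = \frac{1}{\left(- \frac{403122049}{8842}\right) \frac{1}{\left(-14833 + 10325\right) - 18679}} = \frac{1}{\left(- \frac{403122049}{8842}\right) \frac{1}{-4508 - 18679}} = \frac{1}{\left(- \frac{403122049}{8842}\right) \frac{1}{-23187}} = \frac{1}{\left(- \frac{403122049}{8842}\right) \left(- \frac{1}{23187}\right)} = \frac{1}{\frac{403122049}{205019454}} = \frac{205019454}{403122049}$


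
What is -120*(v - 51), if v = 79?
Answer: -3360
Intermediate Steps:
-120*(v - 51) = -120*(79 - 51) = -120*28 = -3360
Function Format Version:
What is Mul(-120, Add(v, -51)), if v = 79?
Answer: -3360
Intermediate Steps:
Mul(-120, Add(v, -51)) = Mul(-120, Add(79, -51)) = Mul(-120, 28) = -3360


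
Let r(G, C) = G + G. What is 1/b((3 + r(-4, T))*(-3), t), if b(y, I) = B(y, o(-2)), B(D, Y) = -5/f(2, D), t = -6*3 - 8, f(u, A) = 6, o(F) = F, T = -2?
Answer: -6/5 ≈ -1.2000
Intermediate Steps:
r(G, C) = 2*G
t = -26 (t = -18 - 8 = -26)
B(D, Y) = -⅚ (B(D, Y) = -5/6 = -5*⅙ = -⅚)
b(y, I) = -⅚
1/b((3 + r(-4, T))*(-3), t) = 1/(-⅚) = -6/5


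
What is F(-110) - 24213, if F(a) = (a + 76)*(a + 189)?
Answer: -26899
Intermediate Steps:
F(a) = (76 + a)*(189 + a)
F(-110) - 24213 = (14364 + (-110)² + 265*(-110)) - 24213 = (14364 + 12100 - 29150) - 24213 = -2686 - 24213 = -26899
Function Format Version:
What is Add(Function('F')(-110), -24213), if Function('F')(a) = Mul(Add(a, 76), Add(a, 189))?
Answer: -26899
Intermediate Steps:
Function('F')(a) = Mul(Add(76, a), Add(189, a))
Add(Function('F')(-110), -24213) = Add(Add(14364, Pow(-110, 2), Mul(265, -110)), -24213) = Add(Add(14364, 12100, -29150), -24213) = Add(-2686, -24213) = -26899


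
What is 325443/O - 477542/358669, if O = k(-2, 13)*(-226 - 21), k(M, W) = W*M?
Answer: 113659540643/2303372318 ≈ 49.345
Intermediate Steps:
k(M, W) = M*W
O = 6422 (O = (-2*13)*(-226 - 21) = -26*(-247) = 6422)
325443/O - 477542/358669 = 325443/6422 - 477542/358669 = 113659540643/2303372318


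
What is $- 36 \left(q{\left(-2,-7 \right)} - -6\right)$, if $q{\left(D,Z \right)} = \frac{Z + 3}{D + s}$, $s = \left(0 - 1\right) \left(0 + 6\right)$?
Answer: $-234$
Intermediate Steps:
$s = -6$ ($s = \left(-1\right) 6 = -6$)
$q{\left(D,Z \right)} = \frac{3 + Z}{-6 + D}$ ($q{\left(D,Z \right)} = \frac{Z + 3}{D - 6} = \frac{3 + Z}{-6 + D}$)
$- 36 \left(q{\left(-2,-7 \right)} - -6\right) = - 36 \left(\frac{3 - 7}{-6 - 2} - -6\right) = - 36 \left(\frac{1}{-8} \left(-4\right) + 6\right) = - 36 \left(\left(- \frac{1}{8}\right) \left(-4\right) + 6\right) = - 36 \left(\frac{1}{2} + 6\right) = \left(-36\right) \frac{13}{2} = -234$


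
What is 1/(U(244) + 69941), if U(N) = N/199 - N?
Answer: 199/13869947 ≈ 1.4348e-5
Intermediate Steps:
U(N) = -198*N/199 (U(N) = N*(1/199) - N = N/199 - N = -198*N/199)
1/(U(244) + 69941) = 1/(-198/199*244 + 69941) = 1/(-48312/199 + 69941) = 1/(13869947/199) = 199/13869947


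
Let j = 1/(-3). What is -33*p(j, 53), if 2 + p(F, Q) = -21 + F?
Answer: 770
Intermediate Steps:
j = -1/3 ≈ -0.33333
p(F, Q) = -23 + F (p(F, Q) = -2 + (-21 + F) = -23 + F)
-33*p(j, 53) = -33*(-23 - 1/3) = -33*(-70/3) = 770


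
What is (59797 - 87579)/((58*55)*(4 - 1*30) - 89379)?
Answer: 27782/172319 ≈ 0.16122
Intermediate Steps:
(59797 - 87579)/((58*55)*(4 - 1*30) - 89379) = -27782/(3190*(4 - 30) - 89379) = -27782/(3190*(-26) - 89379) = -27782/(-82940 - 89379) = -27782/(-172319) = -27782*(-1/172319) = 27782/172319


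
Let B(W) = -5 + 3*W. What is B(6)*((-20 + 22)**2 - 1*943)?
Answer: -12207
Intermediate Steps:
B(6)*((-20 + 22)**2 - 1*943) = (-5 + 3*6)*((-20 + 22)**2 - 1*943) = (-5 + 18)*(2**2 - 943) = 13*(4 - 943) = 13*(-939) = -12207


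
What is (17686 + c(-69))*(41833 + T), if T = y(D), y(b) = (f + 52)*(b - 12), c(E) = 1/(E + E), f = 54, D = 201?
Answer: 150996745289/138 ≈ 1.0942e+9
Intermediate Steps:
c(E) = 1/(2*E)
y(b) = -1272 + 106*b (y(b) = (54 + 52)*(b - 12) = 106*(-12 + b) = -1272 + 106*b)
T = 20034 (T = -1272 + 106*201 = -1272 + 21306 = 20034)
(17686 + c(-69))*(41833 + T) = (17686 + (½)/(-69))*(41833 + 20034) = (17686 + (½)*(-1/69))*61867 = (17686 - 1/138)*61867 = (2440667/138)*61867 = 150996745289/138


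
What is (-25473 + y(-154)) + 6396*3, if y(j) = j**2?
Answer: 17431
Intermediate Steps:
(-25473 + y(-154)) + 6396*3 = (-25473 + (-154)**2) + 6396*3 = (-25473 + 23716) + 19188 = -1757 + 19188 = 17431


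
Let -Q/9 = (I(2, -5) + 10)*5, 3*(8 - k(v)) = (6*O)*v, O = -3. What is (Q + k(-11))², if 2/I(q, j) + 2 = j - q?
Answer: 248004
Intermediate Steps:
I(q, j) = 2/(-2 + j - q) (I(q, j) = 2/(-2 + (j - q)) = 2/(-2 + j - q))
k(v) = 8 + 6*v (k(v) = 8 - 6*(-3)*v/3 = 8 - (-6)*v = 8 + 6*v)
Q = -440 (Q = -9*(-2/(2 + 2 - 1*(-5)) + 10)*5 = -9*(-2/(2 + 2 + 5) + 10)*5 = -9*(-2/9 + 10)*5 = -88*5 = -9*440/9 = -440)
(Q + k(-11))² = (-440 + (8 + 6*(-11)))² = (-440 + (8 - 66))² = (-440 - 58)² = (-498)² = 248004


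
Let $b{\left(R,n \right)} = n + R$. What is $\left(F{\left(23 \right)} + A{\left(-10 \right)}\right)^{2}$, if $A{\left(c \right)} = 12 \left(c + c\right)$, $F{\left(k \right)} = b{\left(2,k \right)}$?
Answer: $46225$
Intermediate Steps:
$b{\left(R,n \right)} = R + n$
$F{\left(k \right)} = 2 + k$
$A{\left(c \right)} = 24 c$ ($A{\left(c \right)} = 12 \cdot 2 c = 24 c$)
$\left(F{\left(23 \right)} + A{\left(-10 \right)}\right)^{2} = \left(\left(2 + 23\right) + 24 \left(-10\right)\right)^{2} = \left(25 - 240\right)^{2} = \left(-215\right)^{2} = 46225$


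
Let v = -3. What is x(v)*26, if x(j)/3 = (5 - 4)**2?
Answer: 78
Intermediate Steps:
x(j) = 3 (x(j) = 3*(5 - 4)**2 = 3*1**2 = 3*1 = 3)
x(v)*26 = 3*26 = 78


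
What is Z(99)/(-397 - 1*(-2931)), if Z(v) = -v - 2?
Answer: -101/2534 ≈ -0.039858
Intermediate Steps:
Z(v) = -2 - v
Z(99)/(-397 - 1*(-2931)) = (-2 - 1*99)/(-397 - 1*(-2931)) = (-2 - 99)/(-397 + 2931) = -101/2534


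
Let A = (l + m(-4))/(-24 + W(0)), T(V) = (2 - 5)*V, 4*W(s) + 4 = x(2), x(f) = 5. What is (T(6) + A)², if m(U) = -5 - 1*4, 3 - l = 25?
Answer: 2515396/9025 ≈ 278.71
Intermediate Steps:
l = -22 (l = 3 - 1*25 = 3 - 25 = -22)
m(U) = -9 (m(U) = -5 - 4 = -9)
W(s) = ¼ (W(s) = -1 + (¼)*5 = -1 + 5/4 = ¼)
T(V) = -3*V
A = 124/95 (A = (-22 - 9)/(-24 + ¼) = -31/(-95/4) = -31*(-4/95) = 124/95 ≈ 1.3053)
(T(6) + A)² = (-3*6 + 124/95)² = (-18 + 124/95)² = (-1586/95)² = 2515396/9025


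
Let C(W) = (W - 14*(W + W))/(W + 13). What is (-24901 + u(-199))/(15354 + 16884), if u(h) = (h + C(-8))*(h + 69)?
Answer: -1549/10746 ≈ -0.14415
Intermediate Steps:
C(W) = -27*W/(13 + W) (C(W) = (W - 28*W)/(13 + W) = (-27*W)/(13 + W) = -27*W/(13 + W))
u(h) = (69 + h)*(216/5 + h) (u(h) = (h - 27*(-8)/(13 - 8))*(h + 69) = (h - 27*(-8)/5)*(69 + h) = (h - 27*(-8)*⅕)*(69 + h) = (h + 216/5)*(69 + h) = (216/5 + h)*(69 + h) = (69 + h)*(216/5 + h))
(-24901 + u(-199))/(15354 + 16884) = (-24901 + (14904/5 + (-199)² + (561/5)*(-199)))/(15354 + 16884) = (-24901 + (14904/5 + 39601 - 111639/5))/32238 = (-24901 + 20254)*(1/32238) = -4647*1/32238 = -1549/10746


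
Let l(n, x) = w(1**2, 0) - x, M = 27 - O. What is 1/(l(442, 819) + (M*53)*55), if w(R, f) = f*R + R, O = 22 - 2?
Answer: 1/19587 ≈ 5.1054e-5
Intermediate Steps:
O = 20
w(R, f) = R + R*f (w(R, f) = R*f + R = R + R*f)
M = 7 (M = 27 - 1*20 = 27 - 20 = 7)
l(n, x) = 1 - x (l(n, x) = 1**2*(1 + 0) - x = 1*1 - x = 1 - x)
1/(l(442, 819) + (M*53)*55) = 1/((1 - 1*819) + (7*53)*55) = 1/((1 - 819) + 371*55) = 1/(-818 + 20405) = 1/19587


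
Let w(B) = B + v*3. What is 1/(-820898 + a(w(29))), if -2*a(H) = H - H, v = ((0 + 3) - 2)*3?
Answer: -1/820898 ≈ -1.2182e-6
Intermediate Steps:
v = 3 (v = (3 - 2)*3 = 1*3 = 3)
w(B) = 9 + B (w(B) = B + 3*3 = B + 9 = 9 + B)
a(H) = 0 (a(H) = -(H - H)/2 = -½*0 = 0)
1/(-820898 + a(w(29))) = 1/(-820898 + 0) = 1/(-820898) = -1/820898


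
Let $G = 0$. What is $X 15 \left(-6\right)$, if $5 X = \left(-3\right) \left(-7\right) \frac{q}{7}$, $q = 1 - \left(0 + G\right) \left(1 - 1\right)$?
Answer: $-54$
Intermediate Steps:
$q = 1$ ($q = 1 - \left(0 + 0\right) \left(1 - 1\right) = 1 - 0 \cdot 0 = 1 - 0 = 1 + 0 = 1$)
$X = \frac{3}{5}$ ($X = \frac{\left(-3\right) \left(-7\right) 1 \cdot \frac{1}{7}}{5} = \frac{21 \cdot 1 \cdot \frac{1}{7}}{5} = \frac{21 \cdot \frac{1}{7}}{5} = \frac{1}{5} \cdot 3 = \frac{3}{5} \approx 0.6$)
$X 15 \left(-6\right) = \frac{3 \cdot 15 \left(-6\right)}{5} = \frac{3}{5} \left(-90\right) = -54$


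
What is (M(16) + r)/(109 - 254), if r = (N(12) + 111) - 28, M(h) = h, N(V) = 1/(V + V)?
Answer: -2377/3480 ≈ -0.68305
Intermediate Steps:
N(V) = 1/(2*V)
r = 1993/24 (r = ((½)/12 + 111) - 28 = ((½)*(1/12) + 111) - 28 = (1/24 + 111) - 28 = 2665/24 - 28 = 1993/24 ≈ 83.042)
(M(16) + r)/(109 - 254) = (16 + 1993/24)/(109 - 254) = (2377/24)/(-145) = (2377/24)*(-1/145) = -2377/3480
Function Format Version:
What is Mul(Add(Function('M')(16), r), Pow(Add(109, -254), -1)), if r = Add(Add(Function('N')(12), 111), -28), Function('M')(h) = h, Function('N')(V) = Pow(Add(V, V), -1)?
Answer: Rational(-2377, 3480) ≈ -0.68305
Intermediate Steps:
Function('N')(V) = Mul(Rational(1, 2), Pow(V, -1)) (Function('N')(V) = Pow(Mul(2, V), -1) = Mul(Rational(1, 2), Pow(V, -1)))
r = Rational(1993, 24) (r = Add(Add(Mul(Rational(1, 2), Pow(12, -1)), 111), -28) = Add(Add(Mul(Rational(1, 2), Rational(1, 12)), 111), -28) = Add(Add(Rational(1, 24), 111), -28) = Add(Rational(2665, 24), -28) = Rational(1993, 24) ≈ 83.042)
Mul(Add(Function('M')(16), r), Pow(Add(109, -254), -1)) = Mul(Add(16, Rational(1993, 24)), Pow(Add(109, -254), -1)) = Mul(Rational(2377, 24), Pow(-145, -1)) = Mul(Rational(2377, 24), Rational(-1, 145)) = Rational(-2377, 3480)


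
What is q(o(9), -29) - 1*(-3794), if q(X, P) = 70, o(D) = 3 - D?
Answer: 3864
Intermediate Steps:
q(o(9), -29) - 1*(-3794) = 70 - 1*(-3794) = 70 + 3794 = 3864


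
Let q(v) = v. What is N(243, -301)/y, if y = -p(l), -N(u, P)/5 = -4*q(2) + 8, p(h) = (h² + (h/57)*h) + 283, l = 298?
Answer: 0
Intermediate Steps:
p(h) = 283 + 58*h²/57 (p(h) = (h² + (h*(1/57))*h) + 283 = (h² + (h/57)*h) + 283 = (h² + h²/57) + 283 = 58*h²/57 + 283 = 283 + 58*h²/57)
N(u, P) = 0 (N(u, P) = -5*(-4*2 + 8) = -5*(-8 + 8) = -5*0 = 0)
y = -5166763/57 (y = -(283 + (58/57)*298²) = -(283 + (58/57)*88804) = -(283 + 5150632/57) = -1*5166763/57 = -5166763/57 ≈ -90645.)
N(243, -301)/y = 0/(-5166763/57) = 0*(-57/5166763) = 0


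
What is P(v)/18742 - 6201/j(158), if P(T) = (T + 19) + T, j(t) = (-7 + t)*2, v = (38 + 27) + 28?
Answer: -29039308/1415021 ≈ -20.522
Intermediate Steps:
v = 93 (v = 65 + 28 = 93)
j(t) = -14 + 2*t
P(T) = 19 + 2*T (P(T) = (19 + T) + T = 19 + 2*T)
P(v)/18742 - 6201/j(158) = (19 + 2*93)/18742 - 6201/(-14 + 2*158) = (19 + 186)*(1/18742) - 6201/(-14 + 316) = 205*(1/18742) - 6201/302 = 205/18742 - 6201*1/302 = 205/18742 - 6201/302 = -29039308/1415021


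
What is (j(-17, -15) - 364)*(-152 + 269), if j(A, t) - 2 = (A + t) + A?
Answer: -48087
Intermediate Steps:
j(A, t) = 2 + t + 2*A (j(A, t) = 2 + ((A + t) + A) = 2 + (t + 2*A) = 2 + t + 2*A)
(j(-17, -15) - 364)*(-152 + 269) = ((2 - 15 + 2*(-17)) - 364)*(-152 + 269) = ((2 - 15 - 34) - 364)*117 = (-47 - 364)*117 = -411*117 = -48087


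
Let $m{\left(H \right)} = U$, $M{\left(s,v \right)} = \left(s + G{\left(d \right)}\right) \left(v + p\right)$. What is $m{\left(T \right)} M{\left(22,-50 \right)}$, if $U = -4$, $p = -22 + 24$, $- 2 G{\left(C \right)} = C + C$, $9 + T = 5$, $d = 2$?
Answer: $3840$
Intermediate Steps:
$T = -4$ ($T = -9 + 5 = -4$)
$G{\left(C \right)} = - C$ ($G{\left(C \right)} = - \frac{C + C}{2} = - \frac{2 C}{2} = - C$)
$p = 2$
$M{\left(s,v \right)} = \left(-2 + s\right) \left(2 + v\right)$ ($M{\left(s,v \right)} = \left(s - 2\right) \left(v + 2\right) = \left(s - 2\right) \left(2 + v\right) = \left(-2 + s\right) \left(2 + v\right)$)
$m{\left(H \right)} = -4$
$m{\left(T \right)} M{\left(22,-50 \right)} = - 4 \left(-4 - -100 + 2 \cdot 22 + 22 \left(-50\right)\right) = - 4 \left(-4 + 100 + 44 - 1100\right) = \left(-4\right) \left(-960\right) = 3840$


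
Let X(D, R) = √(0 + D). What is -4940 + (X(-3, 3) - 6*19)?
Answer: -5054 + I*√3 ≈ -5054.0 + 1.732*I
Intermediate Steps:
X(D, R) = √D
-4940 + (X(-3, 3) - 6*19) = -4940 + (√(-3) - 6*19) = -4940 + (I*√3 - 114) = -4940 + (-114 + I*√3) = -5054 + I*√3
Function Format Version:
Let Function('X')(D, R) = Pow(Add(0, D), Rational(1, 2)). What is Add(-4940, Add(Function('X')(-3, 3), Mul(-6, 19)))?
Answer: Add(-5054, Mul(I, Pow(3, Rational(1, 2)))) ≈ Add(-5054.0, Mul(1.7320, I))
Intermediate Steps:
Function('X')(D, R) = Pow(D, Rational(1, 2))
Add(-4940, Add(Function('X')(-3, 3), Mul(-6, 19))) = Add(-4940, Add(Pow(-3, Rational(1, 2)), Mul(-6, 19))) = Add(-4940, Add(Mul(I, Pow(3, Rational(1, 2))), -114)) = Add(-4940, Add(-114, Mul(I, Pow(3, Rational(1, 2))))) = Add(-5054, Mul(I, Pow(3, Rational(1, 2))))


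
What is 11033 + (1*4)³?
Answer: 11097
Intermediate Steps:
11033 + (1*4)³ = 11033 + 4³ = 11033 + 64 = 11097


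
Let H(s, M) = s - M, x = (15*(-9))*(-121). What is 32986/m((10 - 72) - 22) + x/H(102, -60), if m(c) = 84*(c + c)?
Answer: 694987/7056 ≈ 98.496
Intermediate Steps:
m(c) = 168*c (m(c) = 84*(2*c) = 168*c)
x = 16335 (x = -135*(-121) = 16335)
32986/m((10 - 72) - 22) + x/H(102, -60) = 32986/((168*((10 - 72) - 22))) + 16335/(102 - 1*(-60)) = 32986/((168*(-62 - 22))) + 16335/(102 + 60) = 32986/((168*(-84))) + 16335/162 = 32986/(-14112) + 16335*(1/162) = 32986*(-1/14112) + 605/6 = -16493/7056 + 605/6 = 694987/7056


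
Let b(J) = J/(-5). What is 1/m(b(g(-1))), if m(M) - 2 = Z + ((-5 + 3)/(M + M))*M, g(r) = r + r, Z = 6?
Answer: 1/7 ≈ 0.14286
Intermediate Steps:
g(r) = 2*r
b(J) = -J/5 (b(J) = J*(-1/5) = -J/5)
m(M) = 7 (m(M) = 2 + (6 + ((-5 + 3)/(M + M))*M) = 2 + (6 + (-2*1/(2*M))*M) = 2 + (6 + (-1/M)*M) = 2 + (6 - 1) = 2 + 5 = 7)
1/m(b(g(-1))) = 1/7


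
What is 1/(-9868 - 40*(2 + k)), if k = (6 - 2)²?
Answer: -1/10588 ≈ -9.4447e-5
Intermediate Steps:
k = 16 (k = 4² = 16)
1/(-9868 - 40*(2 + k)) = 1/(-9868 - 40*(2 + 16)) = 1/(-9868 - 40*18) = 1/(-9868 - 720) = 1/(-10588) = -1/10588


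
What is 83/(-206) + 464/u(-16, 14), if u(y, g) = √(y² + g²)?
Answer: -83/206 + 232*√113/113 ≈ 21.422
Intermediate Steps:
u(y, g) = √(g² + y²)
83/(-206) + 464/u(-16, 14) = 83/(-206) + 464/(√(14² + (-16)²)) = 83*(-1/206) + 464/(√(196 + 256)) = -83/206 + 464/(√452) = -83/206 + 464/((2*√113)) = -83/206 + 464*(√113/226) = -83/206 + 232*√113/113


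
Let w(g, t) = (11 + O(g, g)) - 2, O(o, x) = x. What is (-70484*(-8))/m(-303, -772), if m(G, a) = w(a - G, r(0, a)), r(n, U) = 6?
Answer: -140968/115 ≈ -1225.8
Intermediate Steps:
w(g, t) = 9 + g (w(g, t) = (11 + g) - 2 = 9 + g)
m(G, a) = 9 + a - G (m(G, a) = 9 + (a - G) = 9 + a - G)
(-70484*(-8))/m(-303, -772) = (-70484*(-8))/(9 - 772 - 1*(-303)) = 563872/(9 - 772 + 303) = 563872/(-460) = 563872*(-1/460) = -140968/115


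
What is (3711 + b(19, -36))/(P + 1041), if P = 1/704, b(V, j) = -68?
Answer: 2564672/732865 ≈ 3.4995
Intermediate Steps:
P = 1/704 ≈ 0.0014205
(3711 + b(19, -36))/(P + 1041) = (3711 - 68)/(1/704 + 1041) = 3643/(732865/704) = 3643*(704/732865) = 2564672/732865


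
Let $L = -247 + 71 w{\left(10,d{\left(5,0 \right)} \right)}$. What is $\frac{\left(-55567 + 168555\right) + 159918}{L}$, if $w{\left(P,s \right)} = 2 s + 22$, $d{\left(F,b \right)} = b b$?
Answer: $\frac{272906}{1315} \approx 207.53$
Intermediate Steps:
$d{\left(F,b \right)} = b^{2}$
$w{\left(P,s \right)} = 22 + 2 s$
$L = 1315$ ($L = -247 + 71 \left(22 + 2 \cdot 0^{2}\right) = -247 + 71 \left(22 + 2 \cdot 0\right) = -247 + 71 \left(22 + 0\right) = -247 + 71 \cdot 22 = -247 + 1562 = 1315$)
$\frac{\left(-55567 + 168555\right) + 159918}{L} = \frac{\left(-55567 + 168555\right) + 159918}{1315} = \left(112988 + 159918\right) \frac{1}{1315} = 272906 \cdot \frac{1}{1315} = \frac{272906}{1315}$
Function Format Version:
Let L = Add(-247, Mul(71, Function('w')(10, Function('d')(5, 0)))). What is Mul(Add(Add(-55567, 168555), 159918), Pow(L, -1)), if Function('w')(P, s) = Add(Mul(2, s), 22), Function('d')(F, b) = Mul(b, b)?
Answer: Rational(272906, 1315) ≈ 207.53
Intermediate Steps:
Function('d')(F, b) = Pow(b, 2)
Function('w')(P, s) = Add(22, Mul(2, s))
L = 1315 (L = Add(-247, Mul(71, Add(22, Mul(2, Pow(0, 2))))) = Add(-247, Mul(71, Add(22, Mul(2, 0)))) = Add(-247, Mul(71, Add(22, 0))) = Add(-247, Mul(71, 22)) = Add(-247, 1562) = 1315)
Mul(Add(Add(-55567, 168555), 159918), Pow(L, -1)) = Mul(Add(Add(-55567, 168555), 159918), Pow(1315, -1)) = Mul(Add(112988, 159918), Rational(1, 1315)) = Mul(272906, Rational(1, 1315)) = Rational(272906, 1315)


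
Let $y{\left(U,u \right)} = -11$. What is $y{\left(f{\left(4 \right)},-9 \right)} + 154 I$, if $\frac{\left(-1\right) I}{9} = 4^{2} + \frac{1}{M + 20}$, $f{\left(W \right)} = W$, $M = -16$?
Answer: $- \frac{45067}{2} \approx -22534.0$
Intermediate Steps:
$I = - \frac{585}{4}$ ($I = - 9 \left(4^{2} + \frac{1}{-16 + 20}\right) = - 9 \left(16 + \frac{1}{4}\right) = \left(-9\right) \frac{65}{4} = - \frac{585}{4} \approx -146.25$)
$y{\left(f{\left(4 \right)},-9 \right)} + 154 I = -11 + 154 \left(- \frac{585}{4}\right) = -11 - \frac{45045}{2} = - \frac{45067}{2}$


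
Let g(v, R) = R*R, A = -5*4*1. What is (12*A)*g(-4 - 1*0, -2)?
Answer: -960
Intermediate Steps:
A = -20 (A = -20*1 = -20)
g(v, R) = R²
(12*A)*g(-4 - 1*0, -2) = (12*(-20))*(-2)² = -240*4 = -960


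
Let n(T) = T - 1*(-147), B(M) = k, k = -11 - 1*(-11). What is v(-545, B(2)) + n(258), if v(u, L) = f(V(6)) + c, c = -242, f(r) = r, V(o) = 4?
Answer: 167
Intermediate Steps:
k = 0 (k = -11 + 11 = 0)
B(M) = 0
n(T) = 147 + T (n(T) = T + 147 = 147 + T)
v(u, L) = -238 (v(u, L) = 4 - 242 = -238)
v(-545, B(2)) + n(258) = -238 + (147 + 258) = -238 + 405 = 167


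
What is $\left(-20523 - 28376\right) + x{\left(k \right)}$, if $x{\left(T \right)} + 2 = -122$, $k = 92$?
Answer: $-49023$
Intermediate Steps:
$x{\left(T \right)} = -124$ ($x{\left(T \right)} = -2 - 122 = -124$)
$\left(-20523 - 28376\right) + x{\left(k \right)} = \left(-20523 - 28376\right) - 124 = -48899 - 124 = -49023$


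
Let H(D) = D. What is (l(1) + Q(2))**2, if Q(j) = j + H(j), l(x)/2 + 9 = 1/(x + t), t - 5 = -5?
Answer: 144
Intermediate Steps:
t = 0 (t = 5 - 5 = 0)
l(x) = -18 + 2/x (l(x) = -18 + 2/(x + 0) = -18 + 2/x)
Q(j) = 2*j (Q(j) = j + j = 2*j)
(l(1) + Q(2))**2 = ((-18 + 2/1) + 2*2)**2 = ((-18 + 2*1) + 4)**2 = ((-18 + 2) + 4)**2 = (-16 + 4)**2 = (-12)**2 = 144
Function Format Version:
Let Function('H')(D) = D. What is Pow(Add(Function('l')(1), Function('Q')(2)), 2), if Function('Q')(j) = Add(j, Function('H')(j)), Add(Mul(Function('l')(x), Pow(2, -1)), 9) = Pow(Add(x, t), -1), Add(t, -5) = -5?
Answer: 144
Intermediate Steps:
t = 0 (t = Add(5, -5) = 0)
Function('l')(x) = Add(-18, Mul(2, Pow(x, -1))) (Function('l')(x) = Add(-18, Mul(2, Pow(Add(x, 0), -1))) = Add(-18, Mul(2, Pow(x, -1))))
Function('Q')(j) = Mul(2, j) (Function('Q')(j) = Add(j, j) = Mul(2, j))
Pow(Add(Function('l')(1), Function('Q')(2)), 2) = Pow(Add(Add(-18, Mul(2, Pow(1, -1))), Mul(2, 2)), 2) = Pow(Add(Add(-18, Mul(2, 1)), 4), 2) = Pow(Add(Add(-18, 2), 4), 2) = Pow(Add(-16, 4), 2) = Pow(-12, 2) = 144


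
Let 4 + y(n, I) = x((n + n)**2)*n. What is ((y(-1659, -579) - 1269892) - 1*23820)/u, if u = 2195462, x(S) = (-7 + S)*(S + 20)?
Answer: -100536191647117774/1097731 ≈ -9.1586e+10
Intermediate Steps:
x(S) = (-7 + S)*(20 + S)
y(n, I) = -4 + n*(-140 + 16*n**4 + 52*n**2) (y(n, I) = -4 + (-140 + ((n + n)**2)**2 + 13*(n + n)**2)*n = -4 + (-140 + ((2*n)**2)**2 + 13*(2*n)**2)*n = -4 + (-140 + (4*n**2)**2 + 13*(4*n**2))*n = -4 + (-140 + 16*n**4 + 52*n**2)*n = -4 + n*(-140 + 16*n**4 + 52*n**2))
((y(-1659, -579) - 1269892) - 1*23820)/u = (((-4 - 140*(-1659) + 16*(-1659)**5 + 52*(-1659)**3) - 1269892) - 1*23820)/2195462 = (((-4 + 232260 + 16*(-12567009116212299) + 52*(-4566034179)) - 1269892) - 23820)*(1/2195462) = (((-4 + 232260 - 201072145859396784 - 237433777308) - 1269892) - 23820)*(1/2195462) = ((-201072383292941836 - 1269892) - 23820)*(1/2195462) = (-201072383294211728 - 23820)*(1/2195462) = -201072383294235548*1/2195462 = -100536191647117774/1097731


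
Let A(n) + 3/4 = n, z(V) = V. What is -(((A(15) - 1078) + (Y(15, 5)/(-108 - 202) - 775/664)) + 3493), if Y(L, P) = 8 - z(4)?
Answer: -249896957/102920 ≈ -2428.1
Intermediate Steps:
Y(L, P) = 4 (Y(L, P) = 8 - 1*4 = 8 - 4 = 4)
A(n) = -3/4 + n
-(((A(15) - 1078) + (Y(15, 5)/(-108 - 202) - 775/664)) + 3493) = -((((-3/4 + 15) - 1078) + (4/(-108 - 202) - 775/664)) + 3493) = -(((57/4 - 1078) + (4/(-310) - 775*1/664)) + 3493) = -((-4255/4 + (4*(-1/310) - 775/664)) + 3493) = -((-4255/4 + (-2/155 - 775/664)) + 3493) = -((-4255/4 - 121453/102920) + 3493) = -(-109602603/102920 + 3493) = -1*249896957/102920 = -249896957/102920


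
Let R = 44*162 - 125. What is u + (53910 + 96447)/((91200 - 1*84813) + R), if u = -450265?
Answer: -6028897993/13390 ≈ -4.5025e+5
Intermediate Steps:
R = 7003 (R = 7128 - 125 = 7003)
u + (53910 + 96447)/((91200 - 1*84813) + R) = -450265 + (53910 + 96447)/((91200 - 1*84813) + 7003) = -450265 + 150357/((91200 - 84813) + 7003) = -450265 + 150357/(6387 + 7003) = -450265 + 150357/13390 = -6028897993/13390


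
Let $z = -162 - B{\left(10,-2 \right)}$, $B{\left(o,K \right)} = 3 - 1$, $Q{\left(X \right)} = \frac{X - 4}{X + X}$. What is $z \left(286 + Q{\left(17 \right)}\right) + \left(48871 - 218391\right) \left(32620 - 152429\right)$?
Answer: $\frac{345269570126}{17} \approx 2.031 \cdot 10^{10}$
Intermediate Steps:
$Q{\left(X \right)} = \frac{-4 + X}{2 X}$
$B{\left(o,K \right)} = 2$
$z = -164$ ($z = -162 - 2 = -164$)
$z \left(286 + Q{\left(17 \right)}\right) + \left(48871 - 218391\right) \left(32620 - 152429\right) = - 164 \left(286 + \frac{-4 + 17}{2 \cdot 17}\right) + \left(48871 - 218391\right) \left(32620 - 152429\right) = - 164 \left(286 + \frac{1}{2} \cdot \frac{1}{17} \cdot 13\right) - -20310021680 = - 164 \left(286 + \frac{13}{34}\right) + 20310021680 = \left(-164\right) \frac{9737}{34} + 20310021680 = - \frac{798434}{17} + 20310021680 = \frac{345269570126}{17}$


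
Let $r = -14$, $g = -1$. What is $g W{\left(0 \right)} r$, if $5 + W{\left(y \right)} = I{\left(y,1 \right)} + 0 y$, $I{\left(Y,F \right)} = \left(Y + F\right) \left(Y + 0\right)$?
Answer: $-70$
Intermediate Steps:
$I{\left(Y,F \right)} = Y \left(F + Y\right)$ ($I{\left(Y,F \right)} = \left(F + Y\right) Y = Y \left(F + Y\right)$)
$W{\left(y \right)} = -5 + y \left(1 + y\right)$ ($W{\left(y \right)} = -5 + \left(y \left(1 + y\right) + 0 y\right) = -5 + \left(y \left(1 + y\right) + 0\right) = -5 + y \left(1 + y\right)$)
$g W{\left(0 \right)} r = - (-5 + 0 \left(1 + 0\right)) \left(-14\right) = - (-5 + 0 \cdot 1) \left(-14\right) = - (-5 + 0) \left(-14\right) = \left(-1\right) \left(-5\right) \left(-14\right) = 5 \left(-14\right) = -70$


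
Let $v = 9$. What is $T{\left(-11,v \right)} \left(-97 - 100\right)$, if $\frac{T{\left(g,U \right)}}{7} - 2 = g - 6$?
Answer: $20685$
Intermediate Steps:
$T{\left(g,U \right)} = -28 + 7 g$ ($T{\left(g,U \right)} = 14 + 7 \left(g - 6\right) = 14 + 7 \left(-6 + g\right) = 14 + \left(-42 + 7 g\right) = -28 + 7 g$)
$T{\left(-11,v \right)} \left(-97 - 100\right) = \left(-28 + 7 \left(-11\right)\right) \left(-97 - 100\right) = \left(-28 - 77\right) \left(-197\right) = \left(-105\right) \left(-197\right) = 20685$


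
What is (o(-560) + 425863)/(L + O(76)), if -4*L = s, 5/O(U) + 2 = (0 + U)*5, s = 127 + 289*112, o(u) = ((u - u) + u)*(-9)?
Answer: -325762668/6141545 ≈ -53.042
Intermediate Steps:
o(u) = -9*u (o(u) = (0 + u)*(-9) = u*(-9) = -9*u)
s = 32495 (s = 127 + 32368 = 32495)
O(U) = 5/(-2 + 5*U) (O(U) = 5/(-2 + (0 + U)*5) = 5/(-2 + U*5) = 5/(-2 + 5*U))
L = -32495/4 (L = -¼*32495 = -32495/4 ≈ -8123.8)
(o(-560) + 425863)/(L + O(76)) = (-9*(-560) + 425863)/(-32495/4 + 5/(-2 + 5*76)) = (5040 + 425863)/(-32495/4 + 5/(-2 + 380)) = 430903/(-32495/4 + 5/378) = 430903/(-6141545/756) = 430903*(-756/6141545) = -325762668/6141545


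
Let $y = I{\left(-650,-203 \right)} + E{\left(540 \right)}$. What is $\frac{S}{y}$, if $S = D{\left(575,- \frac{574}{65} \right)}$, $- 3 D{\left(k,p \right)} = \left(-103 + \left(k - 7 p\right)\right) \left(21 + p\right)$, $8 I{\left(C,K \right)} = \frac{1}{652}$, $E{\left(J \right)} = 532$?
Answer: $- \frac{47719650496}{11724007425} \approx -4.0703$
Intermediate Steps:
$I{\left(C,K \right)} = \frac{1}{5216}$ ($I{\left(C,K \right)} = \frac{1}{8 \cdot 652} = \frac{1}{8} \cdot \frac{1}{652} = \frac{1}{5216}$)
$D{\left(k,p \right)} = - \frac{\left(21 + p\right) \left(-103 + k - 7 p\right)}{3}$ ($D{\left(k,p \right)} = - \frac{\left(-103 + \left(k - 7 p\right)\right) \left(21 + p\right)}{3} = - \frac{\left(-103 + k - 7 p\right) \left(21 + p\right)}{3} = - \frac{\left(21 + p\right) \left(-103 + k - 7 p\right)}{3}$)
$y = \frac{2774913}{5216}$ ($y = \frac{1}{5216} + 532 = \frac{2774913}{5216} \approx 532.0$)
$S = - \frac{9148706}{4225}$ ($S = 721 - 4025 + \frac{7 \left(- \frac{574}{65}\right)^{2}}{3} + \frac{250 \left(- \frac{574}{65}\right)}{3} - \frac{575 \left(- \frac{574}{65}\right)}{3} = 721 - 4025 + \frac{7 \left(\left(-574\right) \frac{1}{65}\right)^{2}}{3} + \frac{250 \left(\left(-574\right) \frac{1}{65}\right)}{3} - \frac{575 \left(\left(-574\right) \frac{1}{65}\right)}{3} = 721 - 4025 + \frac{7 \left(- \frac{574}{65}\right)^{2}}{3} + \frac{250}{3} \left(- \frac{574}{65}\right) - \frac{575}{3} \left(- \frac{574}{65}\right) = 721 - 4025 + \frac{7}{3} \cdot \frac{329476}{4225} - \frac{28700}{39} + \frac{66010}{39} = 721 - 4025 + \frac{2306332}{12675} - \frac{28700}{39} + \frac{66010}{39} = - \frac{9148706}{4225} \approx -2165.4$)
$\frac{S}{y} = - \frac{9148706}{4225 \cdot \frac{2774913}{5216}} = \left(- \frac{9148706}{4225}\right) \frac{5216}{2774913} = - \frac{47719650496}{11724007425}$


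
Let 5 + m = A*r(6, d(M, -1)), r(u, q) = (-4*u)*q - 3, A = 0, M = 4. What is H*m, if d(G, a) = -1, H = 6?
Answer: -30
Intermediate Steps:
r(u, q) = -3 - 4*q*u (r(u, q) = -4*q*u - 3 = -3 - 4*q*u)
m = -5 (m = -5 + 0*(-3 - 4*(-1)*6) = -5 + 0*(-3 + 24) = -5 + 0*21 = -5 + 0 = -5)
H*m = 6*(-5) = -30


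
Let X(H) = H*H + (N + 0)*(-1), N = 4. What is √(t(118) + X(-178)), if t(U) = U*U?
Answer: 2*√11401 ≈ 213.55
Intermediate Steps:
t(U) = U²
X(H) = -4 + H² (X(H) = H*H + (4 + 0)*(-1) = H² + 4*(-1) = H² - 4 = -4 + H²)
√(t(118) + X(-178)) = √(118² + (-4 + (-178)²)) = √(13924 + (-4 + 31684)) = √(13924 + 31680) = √45604 = 2*√11401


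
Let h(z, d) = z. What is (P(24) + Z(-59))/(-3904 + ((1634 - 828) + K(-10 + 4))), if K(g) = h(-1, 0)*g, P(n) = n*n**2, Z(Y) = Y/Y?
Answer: -13825/3092 ≈ -4.4712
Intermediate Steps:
Z(Y) = 1
P(n) = n**3
K(g) = -g
(P(24) + Z(-59))/(-3904 + ((1634 - 828) + K(-10 + 4))) = (24**3 + 1)/(-3904 + ((1634 - 828) - (-10 + 4))) = (13824 + 1)/(-3904 + (806 - 1*(-6))) = 13825/(-3904 + (806 + 6)) = 13825/(-3904 + 812) = 13825/(-3092) = 13825*(-1/3092) = -13825/3092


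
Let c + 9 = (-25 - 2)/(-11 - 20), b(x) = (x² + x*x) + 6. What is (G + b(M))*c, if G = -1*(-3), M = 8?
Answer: -34524/31 ≈ -1113.7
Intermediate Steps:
G = 3
b(x) = 6 + 2*x² (b(x) = (x² + x²) + 6 = 2*x² + 6 = 6 + 2*x²)
c = -252/31 (c = -9 + (-25 - 2)/(-11 - 20) = -9 - 27/(-31) = -9 - 27*(-1/31) = -9 + 27/31 = -252/31 ≈ -8.1290)
(G + b(M))*c = (3 + (6 + 2*8²))*(-252/31) = (3 + (6 + 2*64))*(-252/31) = (3 + (6 + 128))*(-252/31) = (3 + 134)*(-252/31) = 137*(-252/31) = -34524/31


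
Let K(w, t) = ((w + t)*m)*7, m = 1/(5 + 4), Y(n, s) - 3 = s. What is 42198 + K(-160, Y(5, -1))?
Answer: 378676/9 ≈ 42075.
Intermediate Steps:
Y(n, s) = 3 + s
m = ⅑ (m = 1/9 = ⅑ ≈ 0.11111)
K(w, t) = 7*t/9 + 7*w/9 (K(w, t) = ((w + t)*(⅑))*7 = ((t + w)*(⅑))*7 = (t/9 + w/9)*7 = 7*t/9 + 7*w/9)
42198 + K(-160, Y(5, -1)) = 42198 + (7*(3 - 1)/9 + (7/9)*(-160)) = 42198 + ((7/9)*2 - 1120/9) = 42198 + (14/9 - 1120/9) = 42198 - 1106/9 = 378676/9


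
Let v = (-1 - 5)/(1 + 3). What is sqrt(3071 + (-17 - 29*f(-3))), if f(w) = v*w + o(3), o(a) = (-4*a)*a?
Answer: 23*sqrt(30)/2 ≈ 62.988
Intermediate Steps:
o(a) = -4*a**2
v = -3/2 (v = -6/4 = -6*1/4 = -3/2 ≈ -1.5000)
f(w) = -36 - 3*w/2 (f(w) = -3*w/2 - 4*3**2 = -3*w/2 - 4*9 = -3*w/2 - 36 = -36 - 3*w/2)
sqrt(3071 + (-17 - 29*f(-3))) = sqrt(3071 + (-17 - 29*(-36 - 3/2*(-3)))) = sqrt(3071 + (-17 - 29*(-36 + 9/2))) = sqrt(3071 + (-17 - 29*(-63/2))) = sqrt(3071 + (-17 + 1827/2)) = sqrt(3071 + 1793/2) = sqrt(7935/2) = 23*sqrt(30)/2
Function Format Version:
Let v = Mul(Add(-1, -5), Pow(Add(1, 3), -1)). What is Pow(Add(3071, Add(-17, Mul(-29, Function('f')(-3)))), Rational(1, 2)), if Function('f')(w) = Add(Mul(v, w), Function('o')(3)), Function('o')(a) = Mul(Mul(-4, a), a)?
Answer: Mul(Rational(23, 2), Pow(30, Rational(1, 2))) ≈ 62.988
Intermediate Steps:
Function('o')(a) = Mul(-4, Pow(a, 2))
v = Rational(-3, 2) (v = Mul(-6, Pow(4, -1)) = Mul(-6, Rational(1, 4)) = Rational(-3, 2) ≈ -1.5000)
Function('f')(w) = Add(-36, Mul(Rational(-3, 2), w)) (Function('f')(w) = Add(Mul(Rational(-3, 2), w), Mul(-4, Pow(3, 2))) = Add(Mul(Rational(-3, 2), w), Mul(-4, 9)) = Add(Mul(Rational(-3, 2), w), -36) = Add(-36, Mul(Rational(-3, 2), w)))
Pow(Add(3071, Add(-17, Mul(-29, Function('f')(-3)))), Rational(1, 2)) = Pow(Add(3071, Add(-17, Mul(-29, Add(-36, Mul(Rational(-3, 2), -3))))), Rational(1, 2)) = Pow(Add(3071, Add(-17, Mul(-29, Add(-36, Rational(9, 2))))), Rational(1, 2)) = Pow(Add(3071, Add(-17, Mul(-29, Rational(-63, 2)))), Rational(1, 2)) = Pow(Add(3071, Add(-17, Rational(1827, 2))), Rational(1, 2)) = Pow(Add(3071, Rational(1793, 2)), Rational(1, 2)) = Pow(Rational(7935, 2), Rational(1, 2)) = Mul(Rational(23, 2), Pow(30, Rational(1, 2)))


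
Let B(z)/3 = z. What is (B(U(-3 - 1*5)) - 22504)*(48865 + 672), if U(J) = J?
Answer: -1115969536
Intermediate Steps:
B(z) = 3*z
(B(U(-3 - 1*5)) - 22504)*(48865 + 672) = (3*(-3 - 1*5) - 22504)*(48865 + 672) = (3*(-3 - 5) - 22504)*49537 = (3*(-8) - 22504)*49537 = (-24 - 22504)*49537 = -22528*49537 = -1115969536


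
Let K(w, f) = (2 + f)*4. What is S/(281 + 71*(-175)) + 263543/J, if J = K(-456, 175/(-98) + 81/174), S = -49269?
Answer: 107002937/1104 ≈ 96923.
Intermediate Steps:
K(w, f) = 8 + 4*f
J = 552/203 (J = 8 + 4*(175/(-98) + 81/174) = 8 + 4*(175*(-1/98) + 81*(1/174)) = 8 + 4*(-25/14 + 27/58) = 8 + 4*(-268/203) = 8 - 1072/203 = 552/203 ≈ 2.7192)
S/(281 + 71*(-175)) + 263543/J = -49269/(281 + 71*(-175)) + 263543/(552/203) = -49269/(281 - 12425) + 263543*(203/552) = -49269/(-12144) + 53499229/552 = -49269*(-1/12144) + 53499229/552 = 1493/368 + 53499229/552 = 107002937/1104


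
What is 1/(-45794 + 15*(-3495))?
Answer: -1/98219 ≈ -1.0181e-5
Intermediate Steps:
1/(-45794 + 15*(-3495)) = 1/(-45794 - 52425) = 1/(-98219) = -1/98219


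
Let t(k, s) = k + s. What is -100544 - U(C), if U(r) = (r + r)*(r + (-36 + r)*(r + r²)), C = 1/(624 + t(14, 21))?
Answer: -18962597058560986/188599986961 ≈ -1.0054e+5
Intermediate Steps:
C = 1/659 (C = 1/(624 + (14 + 21)) = 1/(624 + 35) = 1/659 ≈ 0.0015175)
U(r) = 2*r*(r + (-36 + r)*(r + r²)) (U(r) = (2*r)*(r + (-36 + r)*(r + r²)) = 2*r*(r + (-36 + r)*(r + r²)))
-100544 - U(C) = -100544 - 2*(1/659)²*(-35 + (1/659)² - 35*1/659) = -100544 - 2*(-35 + 1/434281 - 35/659)/434281 = -100544 - 2*(-15222899)/(434281*434281) = -100544 - 1*(-30445798/188599986961) = -100544 + 30445798/188599986961 = -18962597058560986/188599986961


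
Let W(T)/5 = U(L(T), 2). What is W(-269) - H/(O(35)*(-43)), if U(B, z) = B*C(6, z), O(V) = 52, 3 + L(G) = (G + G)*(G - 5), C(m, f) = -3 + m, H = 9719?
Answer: 4944107579/2236 ≈ 2.2111e+6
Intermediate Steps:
L(G) = -3 + 2*G*(-5 + G) (L(G) = -3 + (G + G)*(G - 5) = -3 + (2*G)*(-5 + G) = -3 + 2*G*(-5 + G))
U(B, z) = 3*B (U(B, z) = B*(-3 + 6) = B*3 = 3*B)
W(T) = -45 - 150*T + 30*T**2 (W(T) = 5*(3*(-3 - 10*T + 2*T**2)) = 5*(-9 - 30*T + 6*T**2) = -45 - 150*T + 30*T**2)
W(-269) - H/(O(35)*(-43)) = (-45 - 150*(-269) + 30*(-269)**2) - 9719/(52*(-43)) = (-45 + 40350 + 30*72361) - 9719/(-2236) = (-45 + 40350 + 2170830) - 9719*(-1)/2236 = 2211135 - 1*(-9719/2236) = 2211135 + 9719/2236 = 4944107579/2236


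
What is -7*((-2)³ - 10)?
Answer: 126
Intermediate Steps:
-7*((-2)³ - 10) = -7*(-8 - 10) = -7*(-18) = 126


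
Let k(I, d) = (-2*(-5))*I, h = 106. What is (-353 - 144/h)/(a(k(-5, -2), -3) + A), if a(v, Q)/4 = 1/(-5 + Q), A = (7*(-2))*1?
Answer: 37562/1537 ≈ 24.439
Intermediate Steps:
k(I, d) = 10*I
A = -14 (A = -14*1 = -14)
a(v, Q) = 4/(-5 + Q)
(-353 - 144/h)/(a(k(-5, -2), -3) + A) = (-353 - 144/106)/(4/(-5 - 3) - 14) = (-353 - 144*1/106)/(4/(-8) - 14) = (-353 - 72/53)/(4*(-⅛) - 14) = -18781/(53*(-½ - 14)) = -18781/(53*(-29/2)) = -18781/53*(-2/29) = 37562/1537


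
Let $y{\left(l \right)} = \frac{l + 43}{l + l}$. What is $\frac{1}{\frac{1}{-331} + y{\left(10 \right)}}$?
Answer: $\frac{6620}{17523} \approx 0.37779$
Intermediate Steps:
$y{\left(l \right)} = \frac{43 + l}{2 l}$
$\frac{1}{\frac{1}{-331} + y{\left(10 \right)}} = \frac{1}{\frac{1}{-331} + \frac{43 + 10}{2 \cdot 10}} = \frac{1}{- \frac{1}{331} + \frac{1}{2} \cdot \frac{1}{10} \cdot 53} = \frac{1}{- \frac{1}{331} + \frac{53}{20}} = \frac{1}{\frac{17523}{6620}} = \frac{6620}{17523}$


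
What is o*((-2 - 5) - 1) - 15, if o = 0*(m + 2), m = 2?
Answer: -15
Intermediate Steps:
o = 0 (o = 0*(2 + 2) = 0*4 = 0)
o*((-2 - 5) - 1) - 15 = 0*((-2 - 5) - 1) - 15 = 0*(-7 - 1) - 15 = 0*(-8) - 15 = 0 - 15 = -15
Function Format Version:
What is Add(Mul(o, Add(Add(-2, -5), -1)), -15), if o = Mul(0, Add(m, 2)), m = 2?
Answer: -15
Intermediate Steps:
o = 0 (o = Mul(0, Add(2, 2)) = Mul(0, 4) = 0)
Add(Mul(o, Add(Add(-2, -5), -1)), -15) = Add(Mul(0, Add(Add(-2, -5), -1)), -15) = Add(Mul(0, Add(-7, -1)), -15) = Add(Mul(0, -8), -15) = Add(0, -15) = -15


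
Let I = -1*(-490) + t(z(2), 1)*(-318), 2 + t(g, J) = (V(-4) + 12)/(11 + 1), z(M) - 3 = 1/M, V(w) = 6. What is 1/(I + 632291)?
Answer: 1/632940 ≈ 1.5799e-6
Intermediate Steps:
z(M) = 3 + 1/M
t(g, J) = -½ (t(g, J) = -2 + (6 + 12)/(11 + 1) = -2 + 18/12 = -2 + 18*(1/12) = -2 + 3/2 = -½)
I = 649 (I = -1*(-490) - ½*(-318) = 490 + 159 = 649)
1/(I + 632291) = 1/(649 + 632291) = 1/632940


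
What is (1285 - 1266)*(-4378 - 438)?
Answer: -91504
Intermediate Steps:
(1285 - 1266)*(-4378 - 438) = 19*(-4816) = -91504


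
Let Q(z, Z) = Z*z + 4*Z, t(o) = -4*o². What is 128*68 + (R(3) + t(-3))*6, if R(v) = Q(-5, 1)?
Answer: 8482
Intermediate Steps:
Q(z, Z) = 4*Z + Z*z
R(v) = -1 (R(v) = 1*(4 - 5) = 1*(-1) = -1)
128*68 + (R(3) + t(-3))*6 = 128*68 + (-1 - 4*(-3)²)*6 = 8704 + (-1 - 4*9)*6 = 8704 + (-1 - 36)*6 = 8704 - 37*6 = 8704 - 222 = 8482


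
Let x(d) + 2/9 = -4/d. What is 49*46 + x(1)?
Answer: 20248/9 ≈ 2249.8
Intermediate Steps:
x(d) = -2/9 - 4/d
49*46 + x(1) = 49*46 + (-2/9 - 4/1) = 2254 + (-2/9 - 4*1) = 2254 + (-2/9 - 4) = 2254 - 38/9 = 20248/9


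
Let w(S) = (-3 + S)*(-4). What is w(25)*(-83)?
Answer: 7304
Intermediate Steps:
w(S) = 12 - 4*S
w(25)*(-83) = (12 - 4*25)*(-83) = (12 - 100)*(-83) = -88*(-83) = 7304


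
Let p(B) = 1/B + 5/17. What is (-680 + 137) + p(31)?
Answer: -285989/527 ≈ -542.67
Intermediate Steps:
p(B) = 5/17 + 1/B (p(B) = 1/B + 5*(1/17) = 1/B + 5/17 = 5/17 + 1/B)
(-680 + 137) + p(31) = (-680 + 137) + (5/17 + 1/31) = -543 + (5/17 + 1/31) = -543 + 172/527 = -285989/527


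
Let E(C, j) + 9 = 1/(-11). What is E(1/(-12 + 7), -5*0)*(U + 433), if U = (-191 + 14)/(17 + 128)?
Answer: -1252160/319 ≈ -3925.3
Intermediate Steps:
U = -177/145 ≈ -1.2207
E(C, j) = -100/11 (E(C, j) = -9 + 1/(-11) = -9 - 1/11 = -100/11)
E(1/(-12 + 7), -5*0)*(U + 433) = -100*(-177/145 + 433)/11 = -100/11*62608/145 = -1252160/319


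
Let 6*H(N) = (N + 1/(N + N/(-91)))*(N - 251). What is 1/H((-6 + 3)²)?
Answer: -2430/893101 ≈ -0.0027209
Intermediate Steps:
H(N) = (-251 + N)*(N + 91/(90*N))/6 (H(N) = ((N + 1/(N + N/(-91)))*(N - 251))/6 = ((N + 1/(N + N*(-1/91)))*(-251 + N))/6 = ((N + 1/(N - N/91))*(-251 + N))/6 = ((N + 1/(90*N/91))*(-251 + N))/6 = ((N + 91/(90*N))*(-251 + N))/6 = ((-251 + N)*(N + 91/(90*N)))/6 = (-251 + N)*(N + 91/(90*N))/6)
1/H((-6 + 3)²) = 1/((-22841 + (-6 + 3)²*(91 - 22590*(-6 + 3)² + 90*((-6 + 3)²)²))/(540*((-6 + 3)²))) = 1/((-22841 + (-3)²*(91 - 22590*(-3)² + 90*((-3)²)²))/(540*((-3)²))) = 1/((1/540)*(-22841 + 9*(91 - 22590*9 + 90*9²))/9) = 1/((1/540)*(⅑)*(-22841 + 9*(91 - 203310 + 90*81))) = 1/((1/540)*(⅑)*(-22841 + 9*(91 - 203310 + 7290))) = 1/((1/540)*(⅑)*(-22841 + 9*(-195929))) = 1/((1/540)*(⅑)*(-22841 - 1763361)) = 1/((1/540)*(⅑)*(-1786202)) = 1/(-893101/2430) = -2430/893101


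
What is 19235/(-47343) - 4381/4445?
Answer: -292909258/210439635 ≈ -1.3919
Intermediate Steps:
19235/(-47343) - 4381/4445 = 19235*(-1/47343) - 4381*1/4445 = -19235/47343 - 4381/4445 = -292909258/210439635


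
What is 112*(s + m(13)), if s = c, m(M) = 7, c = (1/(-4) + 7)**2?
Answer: 5887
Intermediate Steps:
c = 729/16 (c = (-1/4 + 7)**2 = (27/4)**2 = 729/16 ≈ 45.563)
s = 729/16 ≈ 45.563
112*(s + m(13)) = 112*(729/16 + 7) = 112*(841/16) = 5887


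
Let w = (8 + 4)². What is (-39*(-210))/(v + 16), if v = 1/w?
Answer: 235872/461 ≈ 511.65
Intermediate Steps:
w = 144 (w = 12² = 144)
v = 1/144 ≈ 0.0069444
(-39*(-210))/(v + 16) = (-39*(-210))/(1/144 + 16) = 8190/(2305/144) = 8190*(144/2305) = 235872/461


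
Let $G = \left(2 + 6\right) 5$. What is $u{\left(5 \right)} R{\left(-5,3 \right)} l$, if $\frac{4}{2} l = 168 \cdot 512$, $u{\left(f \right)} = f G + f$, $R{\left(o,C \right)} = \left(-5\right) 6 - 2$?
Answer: $-282132480$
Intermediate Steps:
$G = 40$ ($G = 8 \cdot 5 = 40$)
$R{\left(o,C \right)} = -32$ ($R{\left(o,C \right)} = -30 - 2 = -32$)
$u{\left(f \right)} = 41 f$ ($u{\left(f \right)} = f 40 + f = 40 f + f = 41 f$)
$l = 43008$ ($l = \frac{168 \cdot 512}{2} = \frac{1}{2} \cdot 86016 = 43008$)
$u{\left(5 \right)} R{\left(-5,3 \right)} l = 41 \cdot 5 \left(-32\right) 43008 = 205 \left(-32\right) 43008 = \left(-6560\right) 43008 = -282132480$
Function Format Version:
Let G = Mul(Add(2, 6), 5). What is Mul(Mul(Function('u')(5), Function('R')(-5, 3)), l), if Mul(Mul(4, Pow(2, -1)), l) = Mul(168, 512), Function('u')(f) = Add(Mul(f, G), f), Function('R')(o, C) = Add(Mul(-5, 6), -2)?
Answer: -282132480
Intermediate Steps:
G = 40 (G = Mul(8, 5) = 40)
Function('R')(o, C) = -32 (Function('R')(o, C) = Add(-30, -2) = -32)
Function('u')(f) = Mul(41, f) (Function('u')(f) = Add(Mul(f, 40), f) = Add(Mul(40, f), f) = Mul(41, f))
l = 43008 (l = Mul(Rational(1, 2), Mul(168, 512)) = Mul(Rational(1, 2), 86016) = 43008)
Mul(Mul(Function('u')(5), Function('R')(-5, 3)), l) = Mul(Mul(Mul(41, 5), -32), 43008) = Mul(Mul(205, -32), 43008) = Mul(-6560, 43008) = -282132480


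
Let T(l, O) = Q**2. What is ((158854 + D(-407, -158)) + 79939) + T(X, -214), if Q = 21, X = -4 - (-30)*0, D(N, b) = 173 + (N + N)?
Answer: 238593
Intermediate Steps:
D(N, b) = 173 + 2*N
X = -4 (X = -4 - 6*0 = -4 + 0 = -4)
T(l, O) = 441 (T(l, O) = 21**2 = 441)
((158854 + D(-407, -158)) + 79939) + T(X, -214) = ((158854 + (173 + 2*(-407))) + 79939) + 441 = ((158854 + (173 - 814)) + 79939) + 441 = ((158854 - 641) + 79939) + 441 = (158213 + 79939) + 441 = 238152 + 441 = 238593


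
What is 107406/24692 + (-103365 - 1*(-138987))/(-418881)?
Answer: 7351792377/1723834942 ≈ 4.2648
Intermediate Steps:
107406/24692 + (-103365 - 1*(-138987))/(-418881) = 107406*(1/24692) + (-103365 + 138987)*(-1/418881) = 53703/12346 + 35622*(-1/418881) = 53703/12346 - 11874/139627 = 7351792377/1723834942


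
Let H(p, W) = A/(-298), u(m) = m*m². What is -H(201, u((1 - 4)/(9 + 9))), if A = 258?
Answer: 129/149 ≈ 0.86577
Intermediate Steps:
u(m) = m³
H(p, W) = -129/149 (H(p, W) = 258/(-298) = 258*(-1/298) = -129/149)
-H(201, u((1 - 4)/(9 + 9))) = -1*(-129/149) = 129/149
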